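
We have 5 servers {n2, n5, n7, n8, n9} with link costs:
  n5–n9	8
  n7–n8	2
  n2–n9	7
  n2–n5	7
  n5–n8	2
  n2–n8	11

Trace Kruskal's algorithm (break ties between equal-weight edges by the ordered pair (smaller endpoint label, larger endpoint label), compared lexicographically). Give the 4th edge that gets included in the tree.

Kruskal: consider edges lightest-first.
n5–n8 (2): add — endpoints in different components.
n7–n8 (2): add — endpoints in different components.
n2–n5 (7): add — endpoints in different components.
n2–n9 (7): add — endpoints in different components.
The 4th edge added is n2–n9.

n2-n9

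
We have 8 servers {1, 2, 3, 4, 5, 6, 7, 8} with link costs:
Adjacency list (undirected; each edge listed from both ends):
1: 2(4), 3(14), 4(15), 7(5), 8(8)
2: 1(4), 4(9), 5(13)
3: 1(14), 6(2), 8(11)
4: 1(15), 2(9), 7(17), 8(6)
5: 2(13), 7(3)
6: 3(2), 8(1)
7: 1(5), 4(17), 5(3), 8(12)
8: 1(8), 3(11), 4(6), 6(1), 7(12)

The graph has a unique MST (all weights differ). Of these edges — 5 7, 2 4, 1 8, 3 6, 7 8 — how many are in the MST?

Sort edges by weight, then run Kruskal:
6 8 (1): add — endpoints in different components.
3 6 (2): add — endpoints in different components.
5 7 (3): add — endpoints in different components.
1 2 (4): add — endpoints in different components.
1 7 (5): add — endpoints in different components.
4 8 (6): add — endpoints in different components.
1 8 (8): add — endpoints in different components.
MST edge set: {6 8, 3 6, 5 7, 1 2, 1 7, 4 8, 1 8}.
Of the listed edges, {5 7, 1 8, 3 6} are in the MST → 3.

3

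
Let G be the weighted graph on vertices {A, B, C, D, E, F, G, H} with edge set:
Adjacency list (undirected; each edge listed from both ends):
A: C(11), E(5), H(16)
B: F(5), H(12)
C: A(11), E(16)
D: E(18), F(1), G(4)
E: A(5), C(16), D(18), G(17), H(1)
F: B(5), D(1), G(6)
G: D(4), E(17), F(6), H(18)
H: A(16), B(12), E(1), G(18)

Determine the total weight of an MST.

39

Kruskal's algorithm — process edges by increasing weight (ties by edge label):
D F (1): add — endpoints in different components.
E H (1): add — endpoints in different components.
D G (4): add — endpoints in different components.
A E (5): add — endpoints in different components.
B F (5): add — endpoints in different components.
F G (6): skip — F and G already connected.
A C (11): add — endpoints in different components.
B H (12): add — endpoints in different components.
MST edges: D F, E H, D G, A E, B F, A C, B H; total weight 1+1+4+5+5+11+12 = 39.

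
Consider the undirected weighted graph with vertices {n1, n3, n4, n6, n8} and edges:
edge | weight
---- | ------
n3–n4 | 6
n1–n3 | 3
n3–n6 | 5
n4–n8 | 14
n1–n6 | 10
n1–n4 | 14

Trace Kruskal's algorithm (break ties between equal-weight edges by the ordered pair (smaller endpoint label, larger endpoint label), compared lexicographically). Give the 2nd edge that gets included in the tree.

n3-n6

Sort edges by weight, then run Kruskal:
n1–n3 (3): add — endpoints in different components.
n3–n6 (5): add — endpoints in different components.
n3–n4 (6): add — endpoints in different components.
n1–n6 (10): skip — n6 and n1 already connected.
n1–n4 (14): skip — n4 and n1 already connected.
n4–n8 (14): add — endpoints in different components.
The 2nd edge added is n3–n6.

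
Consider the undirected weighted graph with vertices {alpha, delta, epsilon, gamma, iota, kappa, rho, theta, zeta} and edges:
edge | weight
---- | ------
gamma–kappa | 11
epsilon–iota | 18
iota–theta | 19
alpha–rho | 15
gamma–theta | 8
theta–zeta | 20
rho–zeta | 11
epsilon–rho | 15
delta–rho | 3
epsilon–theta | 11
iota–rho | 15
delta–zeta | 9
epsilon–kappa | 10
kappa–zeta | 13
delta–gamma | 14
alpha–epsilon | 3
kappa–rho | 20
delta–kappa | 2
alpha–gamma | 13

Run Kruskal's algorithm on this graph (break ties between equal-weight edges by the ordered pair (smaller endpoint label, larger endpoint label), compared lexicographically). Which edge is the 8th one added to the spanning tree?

Sort edges by weight, then run Kruskal:
delta–kappa (2): add — endpoints in different components.
alpha–epsilon (3): add — endpoints in different components.
delta–rho (3): add — endpoints in different components.
gamma–theta (8): add — endpoints in different components.
delta–zeta (9): add — endpoints in different components.
epsilon–kappa (10): add — endpoints in different components.
epsilon–theta (11): add — endpoints in different components.
gamma–kappa (11): skip — gamma and kappa already connected.
rho–zeta (11): skip — rho and zeta already connected.
alpha–gamma (13): skip — gamma and alpha already connected.
kappa–zeta (13): skip — kappa and zeta already connected.
delta–gamma (14): skip — gamma and delta already connected.
alpha–rho (15): skip — alpha and rho already connected.
epsilon–rho (15): skip — rho and epsilon already connected.
iota–rho (15): add — endpoints in different components.
The 8th edge added is iota–rho.

iota-rho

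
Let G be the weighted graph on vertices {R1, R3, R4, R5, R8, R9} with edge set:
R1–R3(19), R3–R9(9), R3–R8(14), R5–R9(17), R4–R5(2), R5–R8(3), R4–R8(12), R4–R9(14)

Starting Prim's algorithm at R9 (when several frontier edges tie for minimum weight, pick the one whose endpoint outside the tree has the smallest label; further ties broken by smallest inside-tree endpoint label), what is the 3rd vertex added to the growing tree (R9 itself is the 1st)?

Grow the tree from R9 using Prim:
Step 1: cheapest edge leaving the tree is R3–R9 (9); add R3.
Step 2: cheapest edge leaving the tree is R4–R9 (14); add R4.
Step 3: cheapest edge leaving the tree is R4–R5 (2); add R5.
Step 4: cheapest edge leaving the tree is R5–R8 (3); add R8.
Step 5: cheapest edge leaving the tree is R1–R3 (19); add R1.
Vertex order: R9, R3, R4, R5, R8, R1. The 3rd vertex is R4.

R4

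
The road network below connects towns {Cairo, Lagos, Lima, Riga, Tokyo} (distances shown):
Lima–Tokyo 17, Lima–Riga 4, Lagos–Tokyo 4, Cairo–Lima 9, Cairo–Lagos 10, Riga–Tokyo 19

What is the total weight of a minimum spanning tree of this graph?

Prim, starting at Tokyo.
Step 1: cheapest edge leaving the tree is Lagos–Tokyo (4); add Lagos.
Step 2: cheapest edge leaving the tree is Cairo–Lagos (10); add Cairo.
Step 3: cheapest edge leaving the tree is Cairo–Lima (9); add Lima.
Step 4: cheapest edge leaving the tree is Lima–Riga (4); add Riga.
MST edges: Lagos–Tokyo, Cairo–Lagos, Cairo–Lima, Lima–Riga; total weight 4+10+9+4 = 27.

27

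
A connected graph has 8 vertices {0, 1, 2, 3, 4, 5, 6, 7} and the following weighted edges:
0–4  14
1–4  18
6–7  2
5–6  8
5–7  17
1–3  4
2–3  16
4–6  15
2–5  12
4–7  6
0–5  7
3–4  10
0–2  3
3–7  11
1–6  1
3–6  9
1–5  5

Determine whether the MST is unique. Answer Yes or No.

Yes

Kruskal: consider edges lightest-first.
1–6 (1): add — endpoints in different components.
6–7 (2): add — endpoints in different components.
0–2 (3): add — endpoints in different components.
1–3 (4): add — endpoints in different components.
1–5 (5): add — endpoints in different components.
4–7 (6): add — endpoints in different components.
0–5 (7): add — endpoints in different components.
Every non-tree edge has weight strictly greater than the heaviest edge on the tree path between its endpoints, so the MST is unique.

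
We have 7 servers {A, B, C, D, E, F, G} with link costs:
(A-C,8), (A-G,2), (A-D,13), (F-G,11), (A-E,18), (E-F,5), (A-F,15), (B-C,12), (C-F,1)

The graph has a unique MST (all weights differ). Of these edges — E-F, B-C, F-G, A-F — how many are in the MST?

Kruskal: consider edges lightest-first.
C-F (1): add. Components now {A} {B} {C,F} {D} {E} {G}
A-G (2): add. Components now {A,G} {B} {C,F} {D} {E}
E-F (5): add. Components now {A,G} {B} {C,E,F} {D}
A-C (8): add. Components now {A,C,E,F,G} {B} {D}
F-G (11): skip — F and G already connected.
B-C (12): add. Components now {A,B,C,E,F,G} {D}
A-D (13): add. Components now {A,B,C,D,E,F,G}
MST edge set: {C-F, A-G, E-F, A-C, B-C, A-D}.
Of the listed edges, {E-F, B-C} are in the MST → 2.

2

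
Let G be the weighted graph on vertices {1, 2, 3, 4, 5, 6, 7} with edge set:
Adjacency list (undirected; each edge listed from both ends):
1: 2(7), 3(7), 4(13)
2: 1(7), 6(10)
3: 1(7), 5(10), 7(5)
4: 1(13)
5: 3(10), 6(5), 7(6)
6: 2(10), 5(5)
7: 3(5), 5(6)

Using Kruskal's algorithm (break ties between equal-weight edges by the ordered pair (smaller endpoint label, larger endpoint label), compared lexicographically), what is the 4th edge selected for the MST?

Kruskal: consider edges lightest-first.
3 7 (5): add — endpoints in different components.
5 6 (5): add — endpoints in different components.
5 7 (6): add — endpoints in different components.
1 2 (7): add — endpoints in different components.
1 3 (7): add — endpoints in different components.
2 6 (10): skip — 2 and 6 already connected.
3 5 (10): skip — 3 and 5 already connected.
1 4 (13): add — endpoints in different components.
The 4th edge added is 1 2.

1-2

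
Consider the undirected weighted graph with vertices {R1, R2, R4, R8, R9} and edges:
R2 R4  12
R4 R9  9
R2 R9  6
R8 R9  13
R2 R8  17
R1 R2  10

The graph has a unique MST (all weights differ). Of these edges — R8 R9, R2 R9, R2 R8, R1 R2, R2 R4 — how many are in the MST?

3

Kruskal's algorithm — process edges by increasing weight (ties by edge label):
R2 R9 (6): add. Components now {R8} {R4} {R2,R9} {R1}
R4 R9 (9): add. Components now {R8} {R2,R4,R9} {R1}
R1 R2 (10): add. Components now {R8} {R1,R2,R4,R9}
R2 R4 (12): skip — R4 and R2 already connected.
R8 R9 (13): add. Components now {R1,R2,R4,R8,R9}
MST edge set: {R2 R9, R4 R9, R1 R2, R8 R9}.
Of the listed edges, {R8 R9, R2 R9, R1 R2} are in the MST → 3.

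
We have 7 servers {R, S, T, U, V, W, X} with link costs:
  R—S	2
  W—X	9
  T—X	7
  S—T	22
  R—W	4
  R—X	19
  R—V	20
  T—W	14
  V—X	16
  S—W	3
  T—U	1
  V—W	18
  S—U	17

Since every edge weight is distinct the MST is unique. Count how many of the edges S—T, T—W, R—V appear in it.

0

Sort edges by weight, then run Kruskal:
T—U (1): add. Components now {T,U} {X} {R} {W} {V} {S}
R—S (2): add. Components now {T,U} {X} {R,S} {W} {V}
S—W (3): add. Components now {T,U} {X} {R,S,W} {V}
R—W (4): skip — R and W already connected.
T—X (7): add. Components now {T,U,X} {R,S,W} {V}
W—X (9): add. Components now {R,S,T,U,W,X} {V}
T—W (14): skip — T and W already connected.
V—X (16): add. Components now {R,S,T,U,V,W,X}
MST edge set: {T—U, R—S, S—W, T—X, W—X, V—X}.
Of the listed edges, {} are in the MST → 0.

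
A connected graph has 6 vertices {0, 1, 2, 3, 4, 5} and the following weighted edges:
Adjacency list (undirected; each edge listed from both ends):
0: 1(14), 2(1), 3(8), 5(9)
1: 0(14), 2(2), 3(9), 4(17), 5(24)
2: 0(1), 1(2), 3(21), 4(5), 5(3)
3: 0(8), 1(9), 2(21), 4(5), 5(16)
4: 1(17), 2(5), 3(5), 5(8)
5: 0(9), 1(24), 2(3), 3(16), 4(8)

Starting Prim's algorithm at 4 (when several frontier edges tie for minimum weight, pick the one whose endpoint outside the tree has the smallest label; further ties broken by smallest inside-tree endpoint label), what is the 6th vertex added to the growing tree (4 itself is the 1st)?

3

Grow the tree from 4 using Prim:
Step 1: frontier [2—4 5, 3—4 5, 4—5 8, 1—4 17] → take 2—4 (5); add 2.
Step 2: frontier [0—2 1, 1—2 2, 2—5 3, 2—3 21, 3—4 5, 4—5 8, 1—4 17] → take 0—2 (1); add 0.
Step 3: frontier [0—3 8, 0—5 9, 0—1 14, 1—2 2, 2—5 3, 2—3 21, 3—4 5, 4—5 8, 1—4 17] → take 1—2 (2); add 1.
Step 4: frontier [0—3 8, 0—5 9, 1—3 9, 1—5 24, 2—5 3, 2—3 21, 3—4 5, 4—5 8] → take 2—5 (3); add 5.
Step 5: frontier [0—3 8, 1—3 9, 2—3 21, 3—4 5, 3—5 16] → take 3—4 (5); add 3.
Vertex order: 4, 2, 0, 1, 5, 3. The 6th vertex is 3.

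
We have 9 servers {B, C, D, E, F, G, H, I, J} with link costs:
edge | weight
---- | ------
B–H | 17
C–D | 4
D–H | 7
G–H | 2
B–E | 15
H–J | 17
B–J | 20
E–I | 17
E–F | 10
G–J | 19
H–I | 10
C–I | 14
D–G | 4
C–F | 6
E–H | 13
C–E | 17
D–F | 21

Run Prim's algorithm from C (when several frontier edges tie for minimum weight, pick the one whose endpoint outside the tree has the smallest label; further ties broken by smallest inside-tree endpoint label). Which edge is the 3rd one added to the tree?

G-H

Prim's algorithm from C:
Step 1: cheapest edge leaving the tree is C–D (4); add D.
Step 2: cheapest edge leaving the tree is D–G (4); add G.
Step 3: cheapest edge leaving the tree is G–H (2); add H.
Step 4: cheapest edge leaving the tree is C–F (6); add F.
Step 5: cheapest edge leaving the tree is E–F (10); add E.
Step 6: cheapest edge leaving the tree is H–I (10); add I.
Step 7: cheapest edge leaving the tree is B–E (15); add B.
Step 8: cheapest edge leaving the tree is H–J (17); add J.
The 3rd edge added is G–H.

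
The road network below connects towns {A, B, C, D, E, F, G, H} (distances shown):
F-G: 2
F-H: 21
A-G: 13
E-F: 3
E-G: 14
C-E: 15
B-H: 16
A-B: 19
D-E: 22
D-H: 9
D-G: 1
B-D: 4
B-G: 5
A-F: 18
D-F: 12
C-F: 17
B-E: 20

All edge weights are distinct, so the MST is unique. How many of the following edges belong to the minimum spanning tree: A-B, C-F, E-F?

1

Sort edges by weight, then run Kruskal:
D-G (1): add — endpoints in different components.
F-G (2): add — endpoints in different components.
E-F (3): add — endpoints in different components.
B-D (4): add — endpoints in different components.
B-G (5): skip — B and G already connected.
D-H (9): add — endpoints in different components.
D-F (12): skip — D and F already connected.
A-G (13): add — endpoints in different components.
E-G (14): skip — E and G already connected.
C-E (15): add — endpoints in different components.
MST edge set: {D-G, F-G, E-F, B-D, D-H, A-G, C-E}.
Of the listed edges, {E-F} are in the MST → 1.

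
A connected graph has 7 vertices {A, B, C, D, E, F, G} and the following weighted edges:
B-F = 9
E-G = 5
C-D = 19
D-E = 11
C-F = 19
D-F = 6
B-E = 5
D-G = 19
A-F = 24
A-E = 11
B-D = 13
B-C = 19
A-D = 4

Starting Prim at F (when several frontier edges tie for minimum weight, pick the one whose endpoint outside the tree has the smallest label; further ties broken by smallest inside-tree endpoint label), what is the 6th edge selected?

B-C

Prim's algorithm from F:
Step 1: cheapest edge leaving the tree is D-F (6); add D.
Step 2: cheapest edge leaving the tree is A-D (4); add A.
Step 3: cheapest edge leaving the tree is B-F (9); add B.
Step 4: cheapest edge leaving the tree is B-E (5); add E.
Step 5: cheapest edge leaving the tree is E-G (5); add G.
Step 6: cheapest edge leaving the tree is B-C (19); add C.
The 6th edge added is B-C.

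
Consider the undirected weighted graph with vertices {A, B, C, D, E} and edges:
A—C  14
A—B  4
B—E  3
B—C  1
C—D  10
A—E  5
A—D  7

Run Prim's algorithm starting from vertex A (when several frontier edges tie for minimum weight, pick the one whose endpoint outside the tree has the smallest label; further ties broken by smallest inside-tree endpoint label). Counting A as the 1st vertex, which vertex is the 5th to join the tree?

Grow the tree from A using Prim:
Step 1: frontier [A—B 4, A—E 5, A—D 7, A—C 14] → take A—B (4); add B.
Step 2: frontier [A—E 5, A—D 7, A—C 14, B—C 1, B—E 3] → take B—C (1); add C.
Step 3: frontier [A—E 5, A—D 7, B—E 3, C—D 10] → take B—E (3); add E.
Step 4: frontier [A—D 7, C—D 10] → take A—D (7); add D.
Vertex order: A, B, C, E, D. The 5th vertex is D.

D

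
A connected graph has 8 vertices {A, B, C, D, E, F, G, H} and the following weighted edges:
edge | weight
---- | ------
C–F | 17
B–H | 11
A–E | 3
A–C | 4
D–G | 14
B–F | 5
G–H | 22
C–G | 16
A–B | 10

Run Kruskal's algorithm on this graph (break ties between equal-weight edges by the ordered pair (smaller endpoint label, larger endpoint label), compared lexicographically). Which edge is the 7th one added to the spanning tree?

C-G

Kruskal: consider edges lightest-first.
A–E (3): add — endpoints in different components.
A–C (4): add — endpoints in different components.
B–F (5): add — endpoints in different components.
A–B (10): add — endpoints in different components.
B–H (11): add — endpoints in different components.
D–G (14): add — endpoints in different components.
C–G (16): add — endpoints in different components.
The 7th edge added is C–G.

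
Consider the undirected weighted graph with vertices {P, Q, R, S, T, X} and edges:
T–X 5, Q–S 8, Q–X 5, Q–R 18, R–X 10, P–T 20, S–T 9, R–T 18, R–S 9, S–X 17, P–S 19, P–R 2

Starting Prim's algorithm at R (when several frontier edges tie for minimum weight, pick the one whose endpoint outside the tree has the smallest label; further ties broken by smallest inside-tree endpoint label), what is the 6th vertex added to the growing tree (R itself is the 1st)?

Prim's algorithm from R:
Step 1: cheapest edge leaving the tree is P–R (2); add P.
Step 2: cheapest edge leaving the tree is R–S (9); add S.
Step 3: cheapest edge leaving the tree is Q–S (8); add Q.
Step 4: cheapest edge leaving the tree is Q–X (5); add X.
Step 5: cheapest edge leaving the tree is T–X (5); add T.
Vertex order: R, P, S, Q, X, T. The 6th vertex is T.

T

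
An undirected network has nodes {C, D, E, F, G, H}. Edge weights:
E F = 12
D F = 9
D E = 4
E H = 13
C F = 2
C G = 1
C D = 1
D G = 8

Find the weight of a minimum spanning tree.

21

Kruskal: consider edges lightest-first.
C D (1): add — endpoints in different components.
C G (1): add — endpoints in different components.
C F (2): add — endpoints in different components.
D E (4): add — endpoints in different components.
D G (8): skip — D and G already connected.
D F (9): skip — D and F already connected.
E F (12): skip — E and F already connected.
E H (13): add — endpoints in different components.
MST edges: C D, C G, C F, D E, E H; total weight 1+1+2+4+13 = 21.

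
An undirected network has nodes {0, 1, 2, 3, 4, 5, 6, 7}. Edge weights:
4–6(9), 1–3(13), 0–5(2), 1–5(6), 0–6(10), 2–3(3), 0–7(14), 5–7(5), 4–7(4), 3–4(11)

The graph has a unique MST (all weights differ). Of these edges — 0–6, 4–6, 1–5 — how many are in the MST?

Kruskal: consider edges lightest-first.
0–5 (2): add — endpoints in different components.
2–3 (3): add — endpoints in different components.
4–7 (4): add — endpoints in different components.
5–7 (5): add — endpoints in different components.
1–5 (6): add — endpoints in different components.
4–6 (9): add — endpoints in different components.
0–6 (10): skip — 0 and 6 already connected.
3–4 (11): add — endpoints in different components.
MST edge set: {0–5, 2–3, 4–7, 5–7, 1–5, 4–6, 3–4}.
Of the listed edges, {4–6, 1–5} are in the MST → 2.

2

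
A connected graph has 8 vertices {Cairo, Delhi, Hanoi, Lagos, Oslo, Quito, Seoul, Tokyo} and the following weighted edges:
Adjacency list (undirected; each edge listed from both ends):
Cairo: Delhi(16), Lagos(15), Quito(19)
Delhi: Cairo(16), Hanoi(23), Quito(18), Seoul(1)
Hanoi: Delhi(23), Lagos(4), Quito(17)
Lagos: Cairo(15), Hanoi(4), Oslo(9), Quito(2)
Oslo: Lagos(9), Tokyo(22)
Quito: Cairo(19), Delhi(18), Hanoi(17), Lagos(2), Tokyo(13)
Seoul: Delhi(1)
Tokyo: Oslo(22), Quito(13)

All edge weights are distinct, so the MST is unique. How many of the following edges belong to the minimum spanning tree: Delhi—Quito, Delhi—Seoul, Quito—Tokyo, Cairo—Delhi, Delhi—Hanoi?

3

Kruskal: consider edges lightest-first.
Delhi—Seoul (1): add — endpoints in different components.
Lagos—Quito (2): add — endpoints in different components.
Hanoi—Lagos (4): add — endpoints in different components.
Lagos—Oslo (9): add — endpoints in different components.
Quito—Tokyo (13): add — endpoints in different components.
Cairo—Lagos (15): add — endpoints in different components.
Cairo—Delhi (16): add — endpoints in different components.
MST edge set: {Delhi—Seoul, Lagos—Quito, Hanoi—Lagos, Lagos—Oslo, Quito—Tokyo, Cairo—Lagos, Cairo—Delhi}.
Of the listed edges, {Delhi—Seoul, Quito—Tokyo, Cairo—Delhi} are in the MST → 3.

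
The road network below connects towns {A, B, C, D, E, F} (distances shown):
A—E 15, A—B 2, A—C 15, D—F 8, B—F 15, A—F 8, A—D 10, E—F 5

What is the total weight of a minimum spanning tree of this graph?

Prim's algorithm from E:
Step 1: cheapest edge leaving the tree is E—F (5); add F.
Step 2: cheapest edge leaving the tree is A—F (8); add A.
Step 3: cheapest edge leaving the tree is A—B (2); add B.
Step 4: cheapest edge leaving the tree is D—F (8); add D.
Step 5: cheapest edge leaving the tree is A—C (15); add C.
MST edges: E—F, A—F, A—B, D—F, A—C; total weight 5+8+2+8+15 = 38.

38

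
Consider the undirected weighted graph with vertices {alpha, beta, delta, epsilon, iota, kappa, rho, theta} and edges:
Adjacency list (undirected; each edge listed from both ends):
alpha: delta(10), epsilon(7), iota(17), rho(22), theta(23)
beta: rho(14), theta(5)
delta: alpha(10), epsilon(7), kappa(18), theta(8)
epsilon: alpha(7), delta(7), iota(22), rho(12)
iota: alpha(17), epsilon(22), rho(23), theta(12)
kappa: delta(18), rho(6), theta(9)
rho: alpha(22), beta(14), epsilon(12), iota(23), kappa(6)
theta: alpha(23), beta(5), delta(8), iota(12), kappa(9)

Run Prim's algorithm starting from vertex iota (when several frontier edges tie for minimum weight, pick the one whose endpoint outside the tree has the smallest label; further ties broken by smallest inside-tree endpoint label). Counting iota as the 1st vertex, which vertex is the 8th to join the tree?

rho

Prim's algorithm from iota:
Step 1: cheapest edge leaving the tree is iota-theta (12); add theta.
Step 2: cheapest edge leaving the tree is beta-theta (5); add beta.
Step 3: cheapest edge leaving the tree is delta-theta (8); add delta.
Step 4: cheapest edge leaving the tree is delta-epsilon (7); add epsilon.
Step 5: cheapest edge leaving the tree is alpha-epsilon (7); add alpha.
Step 6: cheapest edge leaving the tree is kappa-theta (9); add kappa.
Step 7: cheapest edge leaving the tree is kappa-rho (6); add rho.
Vertex order: iota, theta, beta, delta, epsilon, alpha, kappa, rho. The 8th vertex is rho.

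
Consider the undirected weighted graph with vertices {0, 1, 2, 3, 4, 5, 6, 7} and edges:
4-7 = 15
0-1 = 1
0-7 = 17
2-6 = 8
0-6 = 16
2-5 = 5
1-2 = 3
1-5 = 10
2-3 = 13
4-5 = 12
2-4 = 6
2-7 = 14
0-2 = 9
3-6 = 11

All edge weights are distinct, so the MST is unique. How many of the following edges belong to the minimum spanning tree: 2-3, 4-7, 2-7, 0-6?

Kruskal: consider edges lightest-first.
0-1 (1): add — endpoints in different components.
1-2 (3): add — endpoints in different components.
2-5 (5): add — endpoints in different components.
2-4 (6): add — endpoints in different components.
2-6 (8): add — endpoints in different components.
0-2 (9): skip — 0 and 2 already connected.
1-5 (10): skip — 1 and 5 already connected.
3-6 (11): add — endpoints in different components.
4-5 (12): skip — 4 and 5 already connected.
2-3 (13): skip — 2 and 3 already connected.
2-7 (14): add — endpoints in different components.
MST edge set: {0-1, 1-2, 2-5, 2-4, 2-6, 3-6, 2-7}.
Of the listed edges, {2-7} are in the MST → 1.

1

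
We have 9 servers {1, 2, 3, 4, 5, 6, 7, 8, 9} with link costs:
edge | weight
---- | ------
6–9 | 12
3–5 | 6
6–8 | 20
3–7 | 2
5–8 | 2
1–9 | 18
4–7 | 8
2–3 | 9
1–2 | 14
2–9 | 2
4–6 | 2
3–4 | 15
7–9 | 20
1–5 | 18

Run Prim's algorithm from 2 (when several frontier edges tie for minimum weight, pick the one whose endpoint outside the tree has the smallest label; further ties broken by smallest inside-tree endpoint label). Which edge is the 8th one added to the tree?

Prim, starting at 2.
Step 1: cheapest edge leaving the tree is 2–9 (2); add 9.
Step 2: cheapest edge leaving the tree is 2–3 (9); add 3.
Step 3: cheapest edge leaving the tree is 3–7 (2); add 7.
Step 4: cheapest edge leaving the tree is 3–5 (6); add 5.
Step 5: cheapest edge leaving the tree is 5–8 (2); add 8.
Step 6: cheapest edge leaving the tree is 4–7 (8); add 4.
Step 7: cheapest edge leaving the tree is 4–6 (2); add 6.
Step 8: cheapest edge leaving the tree is 1–2 (14); add 1.
The 8th edge added is 1–2.

1-2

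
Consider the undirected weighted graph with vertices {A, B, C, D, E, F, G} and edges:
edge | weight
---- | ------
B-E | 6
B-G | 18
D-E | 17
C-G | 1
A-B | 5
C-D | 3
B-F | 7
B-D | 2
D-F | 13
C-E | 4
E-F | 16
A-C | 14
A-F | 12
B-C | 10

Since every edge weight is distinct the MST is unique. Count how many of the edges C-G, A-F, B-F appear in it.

Sort edges by weight, then run Kruskal:
C-G (1): add — endpoints in different components.
B-D (2): add — endpoints in different components.
C-D (3): add — endpoints in different components.
C-E (4): add — endpoints in different components.
A-B (5): add — endpoints in different components.
B-E (6): skip — B and E already connected.
B-F (7): add — endpoints in different components.
MST edge set: {C-G, B-D, C-D, C-E, A-B, B-F}.
Of the listed edges, {C-G, B-F} are in the MST → 2.

2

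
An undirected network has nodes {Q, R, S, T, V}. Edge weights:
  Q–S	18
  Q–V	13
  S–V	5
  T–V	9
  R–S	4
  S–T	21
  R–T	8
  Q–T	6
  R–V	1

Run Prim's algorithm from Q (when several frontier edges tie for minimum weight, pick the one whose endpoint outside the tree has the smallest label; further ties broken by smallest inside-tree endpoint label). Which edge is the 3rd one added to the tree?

Prim, starting at Q.
Step 1: frontier [Q–T 6, Q–V 13, Q–S 18] → take Q–T (6); add T.
Step 2: frontier [Q–V 13, Q–S 18, R–T 8, T–V 9, S–T 21] → take R–T (8); add R.
Step 3: frontier [Q–V 13, Q–S 18, R–V 1, R–S 4, T–V 9, S–T 21] → take R–V (1); add V.
Step 4: frontier [Q–S 18, R–S 4, S–T 21, S–V 5] → take R–S (4); add S.
The 3rd edge added is R–V.

R-V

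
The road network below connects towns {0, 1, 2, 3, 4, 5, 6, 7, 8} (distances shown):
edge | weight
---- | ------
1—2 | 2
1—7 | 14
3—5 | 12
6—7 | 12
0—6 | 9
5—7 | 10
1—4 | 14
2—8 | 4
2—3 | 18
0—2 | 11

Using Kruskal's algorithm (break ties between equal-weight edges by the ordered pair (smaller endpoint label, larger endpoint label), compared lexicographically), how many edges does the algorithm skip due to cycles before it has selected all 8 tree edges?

0

Kruskal's algorithm — process edges by increasing weight (ties by edge label):
1—2 (2): add — endpoints in different components.
2—8 (4): add — endpoints in different components.
0—6 (9): add — endpoints in different components.
5—7 (10): add — endpoints in different components.
0—2 (11): add — endpoints in different components.
3—5 (12): add — endpoints in different components.
6—7 (12): add — endpoints in different components.
1—4 (14): add — endpoints in different components.
Edges rejected before the tree was complete: 0.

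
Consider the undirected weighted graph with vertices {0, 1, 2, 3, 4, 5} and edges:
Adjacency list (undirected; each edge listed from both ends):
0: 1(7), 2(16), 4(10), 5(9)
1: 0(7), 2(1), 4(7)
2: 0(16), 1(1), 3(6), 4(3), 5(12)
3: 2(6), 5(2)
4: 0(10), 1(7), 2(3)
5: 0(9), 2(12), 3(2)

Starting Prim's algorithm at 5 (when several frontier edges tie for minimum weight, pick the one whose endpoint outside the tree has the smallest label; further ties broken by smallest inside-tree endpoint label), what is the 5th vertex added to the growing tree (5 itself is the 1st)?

Grow the tree from 5 using Prim:
Step 1: cheapest edge leaving the tree is 3—5 (2); add 3.
Step 2: cheapest edge leaving the tree is 2—3 (6); add 2.
Step 3: cheapest edge leaving the tree is 1—2 (1); add 1.
Step 4: cheapest edge leaving the tree is 2—4 (3); add 4.
Step 5: cheapest edge leaving the tree is 0—1 (7); add 0.
Vertex order: 5, 3, 2, 1, 4, 0. The 5th vertex is 4.

4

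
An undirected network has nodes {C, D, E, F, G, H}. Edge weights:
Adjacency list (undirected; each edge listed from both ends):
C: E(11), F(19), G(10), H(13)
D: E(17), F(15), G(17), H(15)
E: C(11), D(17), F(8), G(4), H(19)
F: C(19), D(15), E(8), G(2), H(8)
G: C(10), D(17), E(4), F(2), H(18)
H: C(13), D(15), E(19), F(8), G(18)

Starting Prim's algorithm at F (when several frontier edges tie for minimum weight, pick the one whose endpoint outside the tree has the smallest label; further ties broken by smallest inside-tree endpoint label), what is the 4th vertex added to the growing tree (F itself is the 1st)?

Prim's algorithm from F:
Step 1: frontier [F-G 2, E-F 8, F-H 8, D-F 15, C-F 19] → take F-G (2); add G.
Step 2: frontier [E-F 8, F-H 8, D-F 15, C-F 19, E-G 4, C-G 10, D-G 17, G-H 18] → take E-G (4); add E.
Step 3: frontier [C-E 11, D-E 17, E-H 19, F-H 8, D-F 15, C-F 19, C-G 10, D-G 17, G-H 18] → take F-H (8); add H.
Step 4: frontier [C-E 11, D-E 17, D-F 15, C-F 19, C-G 10, D-G 17, C-H 13, D-H 15] → take C-G (10); add C.
Step 5: frontier [D-E 17, D-F 15, D-G 17, D-H 15] → take D-F (15); add D.
Vertex order: F, G, E, H, C, D. The 4th vertex is H.

H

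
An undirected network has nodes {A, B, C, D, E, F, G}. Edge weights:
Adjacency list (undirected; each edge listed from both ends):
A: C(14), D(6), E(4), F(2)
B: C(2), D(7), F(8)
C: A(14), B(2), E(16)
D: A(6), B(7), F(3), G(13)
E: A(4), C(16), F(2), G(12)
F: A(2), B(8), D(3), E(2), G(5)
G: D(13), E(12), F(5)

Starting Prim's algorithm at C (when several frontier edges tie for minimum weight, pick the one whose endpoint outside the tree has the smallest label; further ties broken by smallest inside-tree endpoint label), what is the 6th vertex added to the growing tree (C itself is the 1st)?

E

Prim's algorithm from C:
Step 1: frontier [B—C 2, A—C 14, C—E 16] → take B—C (2); add B.
Step 2: frontier [B—D 7, B—F 8, A—C 14, C—E 16] → take B—D (7); add D.
Step 3: frontier [B—F 8, A—C 14, C—E 16, D—F 3, A—D 6, D—G 13] → take D—F (3); add F.
Step 4: frontier [A—C 14, C—E 16, A—D 6, D—G 13, A—F 2, E—F 2, F—G 5] → take A—F (2); add A.
Step 5: frontier [A—E 4, C—E 16, D—G 13, E—F 2, F—G 5] → take E—F (2); add E.
Step 6: frontier [D—G 13, E—G 12, F—G 5] → take F—G (5); add G.
Vertex order: C, B, D, F, A, E, G. The 6th vertex is E.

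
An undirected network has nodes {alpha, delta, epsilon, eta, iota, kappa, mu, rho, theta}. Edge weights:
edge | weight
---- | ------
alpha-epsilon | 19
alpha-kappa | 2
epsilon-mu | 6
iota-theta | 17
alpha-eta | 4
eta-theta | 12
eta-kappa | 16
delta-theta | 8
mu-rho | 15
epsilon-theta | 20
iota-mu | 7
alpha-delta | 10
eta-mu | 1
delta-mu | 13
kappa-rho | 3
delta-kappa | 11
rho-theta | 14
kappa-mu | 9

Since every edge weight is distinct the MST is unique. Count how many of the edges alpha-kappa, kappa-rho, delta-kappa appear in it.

Sort edges by weight, then run Kruskal:
eta-mu (1): add — endpoints in different components.
alpha-kappa (2): add — endpoints in different components.
kappa-rho (3): add — endpoints in different components.
alpha-eta (4): add — endpoints in different components.
epsilon-mu (6): add — endpoints in different components.
iota-mu (7): add — endpoints in different components.
delta-theta (8): add — endpoints in different components.
kappa-mu (9): skip — mu and kappa already connected.
alpha-delta (10): add — endpoints in different components.
MST edge set: {eta-mu, alpha-kappa, kappa-rho, alpha-eta, epsilon-mu, iota-mu, delta-theta, alpha-delta}.
Of the listed edges, {alpha-kappa, kappa-rho} are in the MST → 2.

2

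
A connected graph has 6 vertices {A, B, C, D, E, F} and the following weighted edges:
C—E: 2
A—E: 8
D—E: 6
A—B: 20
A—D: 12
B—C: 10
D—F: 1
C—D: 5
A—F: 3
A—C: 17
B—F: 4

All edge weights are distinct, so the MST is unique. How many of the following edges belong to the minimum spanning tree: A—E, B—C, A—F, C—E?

2

Kruskal's algorithm — process edges by increasing weight (ties by edge label):
D—F (1): add. Components now {A} {B} {C} {D,F} {E}
C—E (2): add. Components now {A} {B} {C,E} {D,F}
A—F (3): add. Components now {A,D,F} {B} {C,E}
B—F (4): add. Components now {A,B,D,F} {C,E}
C—D (5): add. Components now {A,B,C,D,E,F}
MST edge set: {D—F, C—E, A—F, B—F, C—D}.
Of the listed edges, {A—F, C—E} are in the MST → 2.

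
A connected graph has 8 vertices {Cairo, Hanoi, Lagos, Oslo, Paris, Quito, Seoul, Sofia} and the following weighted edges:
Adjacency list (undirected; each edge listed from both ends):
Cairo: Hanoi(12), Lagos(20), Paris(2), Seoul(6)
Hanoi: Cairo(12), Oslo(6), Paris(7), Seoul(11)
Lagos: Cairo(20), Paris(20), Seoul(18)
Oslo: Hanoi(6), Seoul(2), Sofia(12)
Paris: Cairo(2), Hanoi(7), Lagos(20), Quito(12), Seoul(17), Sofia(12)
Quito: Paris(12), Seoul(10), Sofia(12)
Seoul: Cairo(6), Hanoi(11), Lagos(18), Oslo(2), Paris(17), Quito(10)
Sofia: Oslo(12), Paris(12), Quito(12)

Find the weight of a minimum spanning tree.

56

Grow the tree from Lagos using Prim:
Step 1: cheapest edge leaving the tree is Lagos—Seoul (18); add Seoul.
Step 2: cheapest edge leaving the tree is Oslo—Seoul (2); add Oslo.
Step 3: cheapest edge leaving the tree is Cairo—Seoul (6); add Cairo.
Step 4: cheapest edge leaving the tree is Cairo—Paris (2); add Paris.
Step 5: cheapest edge leaving the tree is Hanoi—Oslo (6); add Hanoi.
Step 6: cheapest edge leaving the tree is Quito—Seoul (10); add Quito.
Step 7: cheapest edge leaving the tree is Oslo—Sofia (12); add Sofia.
MST edges: Lagos—Seoul, Oslo—Seoul, Cairo—Seoul, Cairo—Paris, Hanoi—Oslo, Quito—Seoul, Oslo—Sofia; total weight 18+2+6+2+6+10+12 = 56.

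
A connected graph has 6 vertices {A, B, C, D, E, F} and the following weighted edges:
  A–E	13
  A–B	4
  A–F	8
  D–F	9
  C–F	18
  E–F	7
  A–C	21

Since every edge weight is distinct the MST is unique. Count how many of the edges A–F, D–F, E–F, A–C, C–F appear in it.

Kruskal: consider edges lightest-first.
A–B (4): add. Components now {A,B} {C} {D} {E} {F}
E–F (7): add. Components now {A,B} {C} {D} {E,F}
A–F (8): add. Components now {A,B,E,F} {C} {D}
D–F (9): add. Components now {A,B,D,E,F} {C}
A–E (13): skip — A and E already connected.
C–F (18): add. Components now {A,B,C,D,E,F}
MST edge set: {A–B, E–F, A–F, D–F, C–F}.
Of the listed edges, {A–F, D–F, E–F, C–F} are in the MST → 4.

4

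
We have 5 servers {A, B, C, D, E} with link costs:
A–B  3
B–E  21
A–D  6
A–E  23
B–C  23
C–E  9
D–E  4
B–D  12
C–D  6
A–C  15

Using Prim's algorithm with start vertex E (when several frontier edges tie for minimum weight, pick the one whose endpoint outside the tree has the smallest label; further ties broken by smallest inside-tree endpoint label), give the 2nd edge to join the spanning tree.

A-D

Prim's algorithm from E:
Step 1: cheapest edge leaving the tree is D–E (4); add D.
Step 2: cheapest edge leaving the tree is A–D (6); add A.
Step 3: cheapest edge leaving the tree is A–B (3); add B.
Step 4: cheapest edge leaving the tree is C–D (6); add C.
The 2nd edge added is A–D.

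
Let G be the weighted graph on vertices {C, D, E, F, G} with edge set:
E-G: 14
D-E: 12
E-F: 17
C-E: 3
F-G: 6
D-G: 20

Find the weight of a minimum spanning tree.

Prim, starting at C.
Step 1: cheapest edge leaving the tree is C-E (3); add E.
Step 2: cheapest edge leaving the tree is D-E (12); add D.
Step 3: cheapest edge leaving the tree is E-G (14); add G.
Step 4: cheapest edge leaving the tree is F-G (6); add F.
MST edges: C-E, D-E, E-G, F-G; total weight 3+12+14+6 = 35.

35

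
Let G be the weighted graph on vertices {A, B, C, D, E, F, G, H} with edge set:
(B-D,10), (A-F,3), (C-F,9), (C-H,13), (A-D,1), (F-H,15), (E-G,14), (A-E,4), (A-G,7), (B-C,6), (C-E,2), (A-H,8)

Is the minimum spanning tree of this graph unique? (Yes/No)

Yes

Kruskal's algorithm — process edges by increasing weight (ties by edge label):
A-D (1): add — endpoints in different components.
C-E (2): add — endpoints in different components.
A-F (3): add — endpoints in different components.
A-E (4): add — endpoints in different components.
B-C (6): add — endpoints in different components.
A-G (7): add — endpoints in different components.
A-H (8): add — endpoints in different components.
Every non-tree edge has weight strictly greater than the heaviest edge on the tree path between its endpoints, so the MST is unique.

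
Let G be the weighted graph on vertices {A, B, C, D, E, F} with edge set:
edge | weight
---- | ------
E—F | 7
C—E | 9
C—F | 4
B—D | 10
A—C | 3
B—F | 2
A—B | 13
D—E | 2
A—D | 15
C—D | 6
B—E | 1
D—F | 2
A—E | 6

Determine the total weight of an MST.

12

Kruskal: consider edges lightest-first.
B—E (1): add. Components now {A} {B,E} {C} {D} {F}
B—F (2): add. Components now {A} {B,E,F} {C} {D}
D—E (2): add. Components now {A} {B,D,E,F} {C}
D—F (2): skip — D and F already connected.
A—C (3): add. Components now {A,C} {B,D,E,F}
C—F (4): add. Components now {A,B,C,D,E,F}
MST edges: B—E, B—F, D—E, A—C, C—F; total weight 1+2+2+3+4 = 12.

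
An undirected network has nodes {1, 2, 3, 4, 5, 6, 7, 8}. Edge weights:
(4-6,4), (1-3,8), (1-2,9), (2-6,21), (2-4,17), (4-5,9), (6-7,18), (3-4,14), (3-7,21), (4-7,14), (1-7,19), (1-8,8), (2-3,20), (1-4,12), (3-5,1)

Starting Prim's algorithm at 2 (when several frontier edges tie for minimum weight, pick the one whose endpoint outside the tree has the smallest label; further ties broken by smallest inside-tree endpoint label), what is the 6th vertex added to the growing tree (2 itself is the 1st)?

Prim's algorithm from 2:
Step 1: cheapest edge leaving the tree is 1-2 (9); add 1.
Step 2: cheapest edge leaving the tree is 1-3 (8); add 3.
Step 3: cheapest edge leaving the tree is 3-5 (1); add 5.
Step 4: cheapest edge leaving the tree is 1-8 (8); add 8.
Step 5: cheapest edge leaving the tree is 4-5 (9); add 4.
Step 6: cheapest edge leaving the tree is 4-6 (4); add 6.
Step 7: cheapest edge leaving the tree is 4-7 (14); add 7.
Vertex order: 2, 1, 3, 5, 8, 4, 6, 7. The 6th vertex is 4.

4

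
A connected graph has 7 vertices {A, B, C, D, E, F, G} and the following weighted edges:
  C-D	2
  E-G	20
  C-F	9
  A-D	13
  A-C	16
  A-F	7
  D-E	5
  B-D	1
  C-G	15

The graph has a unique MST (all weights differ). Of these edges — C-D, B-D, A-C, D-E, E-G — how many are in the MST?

3

Sort edges by weight, then run Kruskal:
B-D (1): add. Components now {A} {B,D} {C} {E} {F} {G}
C-D (2): add. Components now {A} {B,C,D} {E} {F} {G}
D-E (5): add. Components now {A} {B,C,D,E} {F} {G}
A-F (7): add. Components now {A,F} {B,C,D,E} {G}
C-F (9): add. Components now {A,B,C,D,E,F} {G}
A-D (13): skip — A and D already connected.
C-G (15): add. Components now {A,B,C,D,E,F,G}
MST edge set: {B-D, C-D, D-E, A-F, C-F, C-G}.
Of the listed edges, {C-D, B-D, D-E} are in the MST → 3.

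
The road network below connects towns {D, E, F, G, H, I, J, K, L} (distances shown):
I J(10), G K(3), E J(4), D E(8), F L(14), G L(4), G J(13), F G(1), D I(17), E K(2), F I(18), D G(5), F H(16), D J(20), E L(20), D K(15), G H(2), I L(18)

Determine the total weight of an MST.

Kruskal: consider edges lightest-first.
F G (1): add — endpoints in different components.
E K (2): add — endpoints in different components.
G H (2): add — endpoints in different components.
G K (3): add — endpoints in different components.
E J (4): add — endpoints in different components.
G L (4): add — endpoints in different components.
D G (5): add — endpoints in different components.
D E (8): skip — D and E already connected.
I J (10): add — endpoints in different components.
MST edges: F G, E K, G H, G K, E J, G L, D G, I J; total weight 1+2+2+3+4+4+5+10 = 31.

31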